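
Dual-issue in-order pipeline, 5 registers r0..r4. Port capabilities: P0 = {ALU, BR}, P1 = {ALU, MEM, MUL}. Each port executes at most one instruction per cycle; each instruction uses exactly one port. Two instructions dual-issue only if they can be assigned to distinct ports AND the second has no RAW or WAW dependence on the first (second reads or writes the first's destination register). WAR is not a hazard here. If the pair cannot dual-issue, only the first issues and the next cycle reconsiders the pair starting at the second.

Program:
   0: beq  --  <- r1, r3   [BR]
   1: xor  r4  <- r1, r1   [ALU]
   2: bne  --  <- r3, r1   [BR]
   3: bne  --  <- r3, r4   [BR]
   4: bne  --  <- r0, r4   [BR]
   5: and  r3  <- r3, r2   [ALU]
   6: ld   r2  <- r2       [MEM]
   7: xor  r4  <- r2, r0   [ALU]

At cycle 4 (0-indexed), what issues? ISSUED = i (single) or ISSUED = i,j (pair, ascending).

ISSUED = 6

[0] i0/i1  beq.BR/xor.ALU  -- pair
[1] i2  bne.BR  -- no-port BR/BR
[2] i3  bne.BR  -- no-port BR/BR
[3] i4/i5  bne.BR/and.ALU  -- pair
[4] i6  ld.MEM  -- RAW r2
[5] i7  xor.ALU  -- tail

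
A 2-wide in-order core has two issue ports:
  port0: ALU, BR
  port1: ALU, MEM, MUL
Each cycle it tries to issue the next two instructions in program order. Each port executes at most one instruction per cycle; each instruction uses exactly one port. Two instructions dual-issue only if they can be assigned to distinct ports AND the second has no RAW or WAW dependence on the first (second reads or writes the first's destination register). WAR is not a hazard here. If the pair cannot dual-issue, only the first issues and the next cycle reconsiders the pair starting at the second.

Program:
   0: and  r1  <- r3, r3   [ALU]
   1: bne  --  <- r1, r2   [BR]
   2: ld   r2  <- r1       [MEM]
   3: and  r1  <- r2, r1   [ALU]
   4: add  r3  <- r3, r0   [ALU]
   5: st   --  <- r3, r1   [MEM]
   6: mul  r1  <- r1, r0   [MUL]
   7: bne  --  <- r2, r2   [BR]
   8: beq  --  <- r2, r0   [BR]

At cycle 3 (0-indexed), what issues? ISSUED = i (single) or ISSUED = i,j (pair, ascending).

ISSUED = 5

c0: i0 and.ALU  RAW r1
c1: i1,i2 bne.BR;ld.MEM  pair
c2: i3,i4 and.ALU;add.ALU  pair
c3: i5 st.MEM  no-port MEM/MUL
c4: i6,i7 mul.MUL;bne.BR  pair
c5: i8 beq.BR  tail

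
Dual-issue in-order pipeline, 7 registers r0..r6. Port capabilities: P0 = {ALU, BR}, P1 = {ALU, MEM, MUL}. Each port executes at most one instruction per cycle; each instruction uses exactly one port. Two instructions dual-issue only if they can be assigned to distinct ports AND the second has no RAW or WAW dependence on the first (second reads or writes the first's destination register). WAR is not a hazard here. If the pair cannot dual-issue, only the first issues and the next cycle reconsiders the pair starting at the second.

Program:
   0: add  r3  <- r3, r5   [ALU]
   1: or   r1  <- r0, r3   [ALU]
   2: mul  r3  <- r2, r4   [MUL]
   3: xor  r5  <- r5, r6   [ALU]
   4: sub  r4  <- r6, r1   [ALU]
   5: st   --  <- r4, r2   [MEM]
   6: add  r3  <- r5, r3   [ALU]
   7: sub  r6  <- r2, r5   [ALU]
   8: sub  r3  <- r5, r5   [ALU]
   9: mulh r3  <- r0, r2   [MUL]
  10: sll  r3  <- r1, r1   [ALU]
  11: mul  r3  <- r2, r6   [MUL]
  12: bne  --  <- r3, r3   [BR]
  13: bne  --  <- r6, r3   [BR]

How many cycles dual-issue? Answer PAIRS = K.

  cy0 -> i0 (add.ALU) RAW r3
  cy1 -> i1&i2 (or.ALU/mul.MUL) dual
  cy2 -> i3&i4 (xor.ALU/sub.ALU) dual
  cy3 -> i5&i6 (st.MEM/add.ALU) dual
  cy4 -> i7&i8 (sub.ALU/sub.ALU) dual
  cy5 -> i9 (mulh.MUL) WAW r3
  cy6 -> i10 (sll.ALU) WAW r3
  cy7 -> i11 (mul.MUL) RAW r3
  cy8 -> i12 (bne.BR) no-port BR/BR
  cy9 -> i13 (bne.BR) tail

PAIRS = 4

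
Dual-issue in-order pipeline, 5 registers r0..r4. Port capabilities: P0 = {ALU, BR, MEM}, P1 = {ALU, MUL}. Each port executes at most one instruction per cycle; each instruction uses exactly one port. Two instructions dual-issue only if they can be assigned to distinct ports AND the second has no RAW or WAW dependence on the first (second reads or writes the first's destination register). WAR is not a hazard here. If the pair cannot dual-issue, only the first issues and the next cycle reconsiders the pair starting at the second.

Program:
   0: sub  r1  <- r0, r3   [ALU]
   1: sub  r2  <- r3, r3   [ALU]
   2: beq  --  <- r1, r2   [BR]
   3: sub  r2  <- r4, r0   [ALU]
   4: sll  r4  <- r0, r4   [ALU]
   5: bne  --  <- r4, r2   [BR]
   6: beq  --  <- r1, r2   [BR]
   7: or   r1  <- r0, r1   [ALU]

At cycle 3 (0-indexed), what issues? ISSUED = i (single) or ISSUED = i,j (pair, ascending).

ISSUED = 5

#0 head=0: sub sub i0+i1 pair
#1 head=2: beq sub i2+i3 pair
#2 head=4: sll i4 RAW r4
#3 head=5: bne i5 no-port BR/BR
#4 head=6: beq or i6+i7 pair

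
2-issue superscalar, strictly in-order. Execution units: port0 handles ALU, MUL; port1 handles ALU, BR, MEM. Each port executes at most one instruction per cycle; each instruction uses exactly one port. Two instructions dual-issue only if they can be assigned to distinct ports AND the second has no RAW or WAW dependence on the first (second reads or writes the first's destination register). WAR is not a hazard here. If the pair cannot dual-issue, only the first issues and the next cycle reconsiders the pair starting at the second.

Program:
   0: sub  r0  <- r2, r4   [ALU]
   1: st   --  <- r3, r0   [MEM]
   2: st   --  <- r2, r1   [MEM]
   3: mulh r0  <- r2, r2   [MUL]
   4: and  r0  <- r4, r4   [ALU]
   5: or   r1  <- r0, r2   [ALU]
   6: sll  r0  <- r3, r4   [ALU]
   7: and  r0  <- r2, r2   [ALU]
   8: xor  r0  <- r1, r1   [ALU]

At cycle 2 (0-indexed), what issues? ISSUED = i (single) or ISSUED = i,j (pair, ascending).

0. sub.ALU @i0  | RAW r0
1. st.MEM @i1  | no-port MEM/MEM
2. st.MEM mulh.MUL @i2/i3  | 2-wide
3. and.ALU @i4  | RAW r0
4. or.ALU sll.ALU @i5/i6  | 2-wide
5. and.ALU @i7  | WAW r0
6. xor.ALU @i8  | tail

ISSUED = 2,3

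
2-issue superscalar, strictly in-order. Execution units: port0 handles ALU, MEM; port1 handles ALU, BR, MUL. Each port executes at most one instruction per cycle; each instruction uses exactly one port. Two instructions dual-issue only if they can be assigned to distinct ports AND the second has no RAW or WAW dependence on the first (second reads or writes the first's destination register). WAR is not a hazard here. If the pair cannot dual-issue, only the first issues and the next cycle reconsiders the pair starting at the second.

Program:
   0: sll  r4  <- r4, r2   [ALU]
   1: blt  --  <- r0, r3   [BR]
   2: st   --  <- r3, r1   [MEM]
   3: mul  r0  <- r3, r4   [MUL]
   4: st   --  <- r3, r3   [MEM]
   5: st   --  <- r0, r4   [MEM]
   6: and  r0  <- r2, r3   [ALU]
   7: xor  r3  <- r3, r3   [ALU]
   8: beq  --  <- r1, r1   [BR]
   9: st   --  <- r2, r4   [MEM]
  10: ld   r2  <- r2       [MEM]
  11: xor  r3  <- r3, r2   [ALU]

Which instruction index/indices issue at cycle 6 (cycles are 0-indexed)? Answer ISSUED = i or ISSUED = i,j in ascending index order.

#0 head=0: sll.ALU+blt.BR i0+i1 dual
#1 head=2: st.MEM+mul.MUL i2+i3 dual
#2 head=4: st.MEM i4 no-port MEM/MEM
#3 head=5: st.MEM+and.ALU i5+i6 dual
#4 head=7: xor.ALU+beq.BR i7+i8 dual
#5 head=9: st.MEM i9 no-port MEM/MEM
#6 head=10: ld.MEM i10 RAW r2
#7 head=11: xor.ALU i11 tail

ISSUED = 10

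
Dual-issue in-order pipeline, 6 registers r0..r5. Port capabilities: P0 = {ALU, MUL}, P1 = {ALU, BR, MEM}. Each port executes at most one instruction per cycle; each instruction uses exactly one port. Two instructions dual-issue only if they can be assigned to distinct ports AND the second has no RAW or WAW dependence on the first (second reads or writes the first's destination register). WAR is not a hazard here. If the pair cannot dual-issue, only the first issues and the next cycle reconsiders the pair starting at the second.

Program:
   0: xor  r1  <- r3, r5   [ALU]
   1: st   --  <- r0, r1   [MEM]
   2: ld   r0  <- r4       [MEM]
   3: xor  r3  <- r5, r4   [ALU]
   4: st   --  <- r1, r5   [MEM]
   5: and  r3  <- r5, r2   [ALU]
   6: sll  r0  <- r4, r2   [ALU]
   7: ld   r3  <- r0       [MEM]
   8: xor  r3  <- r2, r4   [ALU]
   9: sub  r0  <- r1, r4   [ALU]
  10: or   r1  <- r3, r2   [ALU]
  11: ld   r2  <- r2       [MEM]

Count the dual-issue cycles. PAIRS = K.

PAIRS = 4

0. xor @i0  | RAW r1
1. st @i1  | no-port MEM/MEM
2. ld+xor @i2,i3  | pair
3. st+and @i4,i5  | pair
4. sll @i6  | RAW r0
5. ld @i7  | WAW r3
6. xor+sub @i8,i9  | pair
7. or+ld @i10,i11  | pair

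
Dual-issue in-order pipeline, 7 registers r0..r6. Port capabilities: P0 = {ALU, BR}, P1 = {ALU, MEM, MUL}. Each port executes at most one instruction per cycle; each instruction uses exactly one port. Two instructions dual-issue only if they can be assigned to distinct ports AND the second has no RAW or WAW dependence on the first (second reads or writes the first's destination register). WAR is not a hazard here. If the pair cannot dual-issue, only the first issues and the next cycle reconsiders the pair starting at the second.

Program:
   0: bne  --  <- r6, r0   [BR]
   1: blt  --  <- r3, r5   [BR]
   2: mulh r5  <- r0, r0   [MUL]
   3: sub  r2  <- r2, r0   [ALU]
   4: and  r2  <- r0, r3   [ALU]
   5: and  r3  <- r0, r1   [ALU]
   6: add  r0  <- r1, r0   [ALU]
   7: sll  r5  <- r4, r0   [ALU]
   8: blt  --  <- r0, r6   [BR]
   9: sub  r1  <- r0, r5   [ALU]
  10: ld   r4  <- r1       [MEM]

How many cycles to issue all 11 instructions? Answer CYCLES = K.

CYCLES = 8

c0: i0 bne.BR  no-port BR/BR
c1: i1+i2 blt.BR mulh.MUL  dual
c2: i3 sub.ALU  WAW r2
c3: i4+i5 and.ALU and.ALU  dual
c4: i6 add.ALU  RAW r0
c5: i7+i8 sll.ALU blt.BR  dual
c6: i9 sub.ALU  RAW r1
c7: i10 ld.MEM  tail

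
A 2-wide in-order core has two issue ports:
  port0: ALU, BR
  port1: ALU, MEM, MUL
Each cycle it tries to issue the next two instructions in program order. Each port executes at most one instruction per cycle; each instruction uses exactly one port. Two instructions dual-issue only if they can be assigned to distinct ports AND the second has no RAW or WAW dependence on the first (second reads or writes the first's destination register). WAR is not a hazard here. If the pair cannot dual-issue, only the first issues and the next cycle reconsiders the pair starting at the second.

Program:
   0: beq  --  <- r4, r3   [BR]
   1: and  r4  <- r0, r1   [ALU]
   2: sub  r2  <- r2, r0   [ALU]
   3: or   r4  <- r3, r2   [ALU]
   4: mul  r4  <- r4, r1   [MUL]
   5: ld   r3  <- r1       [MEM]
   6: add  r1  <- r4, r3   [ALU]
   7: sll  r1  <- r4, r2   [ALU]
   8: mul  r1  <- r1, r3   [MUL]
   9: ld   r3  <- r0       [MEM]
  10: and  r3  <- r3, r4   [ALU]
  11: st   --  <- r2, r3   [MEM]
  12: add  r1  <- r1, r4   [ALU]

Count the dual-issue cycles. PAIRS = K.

[0] i0/i1  beq;and  -- dual
[1] i2  sub  -- RAW r2
[2] i3  or  -- RAW+WAW r4
[3] i4  mul  -- no-port MUL/MEM
[4] i5  ld  -- RAW r3
[5] i6  add  -- WAW r1
[6] i7  sll  -- RAW+WAW r1
[7] i8  mul  -- no-port MUL/MEM
[8] i9  ld  -- RAW+WAW r3
[9] i10  and  -- RAW r3
[10] i11/i12  st;add  -- dual

PAIRS = 2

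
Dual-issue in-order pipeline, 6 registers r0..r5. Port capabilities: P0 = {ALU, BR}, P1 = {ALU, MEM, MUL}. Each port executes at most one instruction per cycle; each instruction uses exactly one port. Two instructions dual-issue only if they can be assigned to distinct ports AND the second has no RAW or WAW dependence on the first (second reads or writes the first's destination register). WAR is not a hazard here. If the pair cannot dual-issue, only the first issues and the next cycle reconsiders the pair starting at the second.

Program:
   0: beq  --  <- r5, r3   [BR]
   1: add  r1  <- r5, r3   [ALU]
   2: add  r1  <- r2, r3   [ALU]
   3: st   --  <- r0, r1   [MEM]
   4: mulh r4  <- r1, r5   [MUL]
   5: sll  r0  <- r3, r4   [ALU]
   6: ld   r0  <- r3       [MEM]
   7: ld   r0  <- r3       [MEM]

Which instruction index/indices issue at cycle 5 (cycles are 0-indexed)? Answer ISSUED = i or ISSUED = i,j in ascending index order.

c0: i0+i1 beq.BR+add.ALU  dual
c1: i2 add.ALU  RAW r1
c2: i3 st.MEM  no-port MEM/MUL
c3: i4 mulh.MUL  RAW r4
c4: i5 sll.ALU  WAW r0
c5: i6 ld.MEM  no-port MEM/MEM
c6: i7 ld.MEM  tail

ISSUED = 6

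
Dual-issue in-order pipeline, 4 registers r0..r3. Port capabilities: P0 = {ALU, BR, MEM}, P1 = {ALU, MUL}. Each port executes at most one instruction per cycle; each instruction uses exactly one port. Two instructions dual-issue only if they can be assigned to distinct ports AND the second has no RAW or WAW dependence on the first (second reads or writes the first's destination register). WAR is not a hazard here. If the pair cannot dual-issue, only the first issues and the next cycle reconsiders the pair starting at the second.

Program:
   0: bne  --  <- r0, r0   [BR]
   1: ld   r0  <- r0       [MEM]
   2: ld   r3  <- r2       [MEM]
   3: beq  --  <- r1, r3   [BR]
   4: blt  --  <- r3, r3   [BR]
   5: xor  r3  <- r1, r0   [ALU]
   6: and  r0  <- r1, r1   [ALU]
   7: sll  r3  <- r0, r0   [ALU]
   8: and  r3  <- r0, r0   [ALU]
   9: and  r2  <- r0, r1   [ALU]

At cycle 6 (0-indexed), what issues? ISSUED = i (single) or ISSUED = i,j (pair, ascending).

c0: i0 bne  no-port BR/MEM
c1: i1 ld  no-port MEM/MEM
c2: i2 ld  no-port MEM/BR
c3: i3 beq  no-port BR/BR
c4: i4,i5 blt xor  pair
c5: i6 and  RAW r0
c6: i7 sll  WAW r3
c7: i8,i9 and and  pair

ISSUED = 7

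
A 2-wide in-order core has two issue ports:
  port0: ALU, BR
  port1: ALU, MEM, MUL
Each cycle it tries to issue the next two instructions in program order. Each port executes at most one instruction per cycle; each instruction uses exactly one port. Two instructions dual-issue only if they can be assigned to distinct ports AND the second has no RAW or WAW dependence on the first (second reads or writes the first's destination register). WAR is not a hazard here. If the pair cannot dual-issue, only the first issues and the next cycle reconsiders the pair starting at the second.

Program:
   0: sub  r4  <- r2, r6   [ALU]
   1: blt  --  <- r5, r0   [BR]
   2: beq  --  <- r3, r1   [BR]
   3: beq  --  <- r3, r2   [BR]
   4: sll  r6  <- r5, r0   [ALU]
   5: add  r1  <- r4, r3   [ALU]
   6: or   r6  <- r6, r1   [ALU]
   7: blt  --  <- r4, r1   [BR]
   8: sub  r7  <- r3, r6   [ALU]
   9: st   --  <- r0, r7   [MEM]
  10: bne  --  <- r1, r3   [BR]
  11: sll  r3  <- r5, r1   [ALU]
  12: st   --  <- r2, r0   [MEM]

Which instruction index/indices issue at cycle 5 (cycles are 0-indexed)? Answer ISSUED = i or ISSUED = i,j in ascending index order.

t=0 i0+i1:sub/blt ; dual
t=1 i2:beq ; no-port BR/BR
t=2 i3+i4:beq/sll ; dual
t=3 i5:add ; RAW r1
t=4 i6+i7:or/blt ; dual
t=5 i8:sub ; RAW r7
t=6 i9+i10:st/bne ; dual
t=7 i11+i12:sll/st ; dual

ISSUED = 8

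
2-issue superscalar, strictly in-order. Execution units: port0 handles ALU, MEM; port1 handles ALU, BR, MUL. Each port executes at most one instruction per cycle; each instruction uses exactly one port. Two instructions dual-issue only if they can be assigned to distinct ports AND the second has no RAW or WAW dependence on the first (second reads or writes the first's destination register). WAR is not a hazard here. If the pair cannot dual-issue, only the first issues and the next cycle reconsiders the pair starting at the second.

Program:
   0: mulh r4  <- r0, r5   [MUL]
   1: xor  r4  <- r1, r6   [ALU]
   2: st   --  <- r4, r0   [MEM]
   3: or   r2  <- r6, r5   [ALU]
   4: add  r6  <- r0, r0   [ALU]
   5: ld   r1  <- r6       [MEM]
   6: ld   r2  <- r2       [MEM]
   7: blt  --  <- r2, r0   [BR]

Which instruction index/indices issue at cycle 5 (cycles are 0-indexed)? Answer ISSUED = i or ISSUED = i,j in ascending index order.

ISSUED = 6

#0 head=0: mulh i0 WAW r4
#1 head=1: xor i1 RAW r4
#2 head=2: st+or i2&i3 dual
#3 head=4: add i4 RAW r6
#4 head=5: ld i5 no-port MEM/MEM
#5 head=6: ld i6 RAW r2
#6 head=7: blt i7 tail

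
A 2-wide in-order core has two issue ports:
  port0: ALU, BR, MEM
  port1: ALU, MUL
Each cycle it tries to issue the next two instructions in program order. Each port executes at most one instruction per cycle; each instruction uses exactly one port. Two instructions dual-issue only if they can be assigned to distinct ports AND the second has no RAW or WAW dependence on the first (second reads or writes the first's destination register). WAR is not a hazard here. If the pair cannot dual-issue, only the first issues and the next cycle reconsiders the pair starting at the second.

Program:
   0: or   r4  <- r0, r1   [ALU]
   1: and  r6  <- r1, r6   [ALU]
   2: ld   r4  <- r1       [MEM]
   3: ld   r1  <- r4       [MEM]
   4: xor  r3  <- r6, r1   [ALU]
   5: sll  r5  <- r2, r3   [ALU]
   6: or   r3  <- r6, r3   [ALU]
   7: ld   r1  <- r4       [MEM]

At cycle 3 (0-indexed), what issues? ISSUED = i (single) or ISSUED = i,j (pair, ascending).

ISSUED = 4

0. or.ALU and.ALU @i0&i1  | 2-wide
1. ld.MEM @i2  | no-port MEM/MEM
2. ld.MEM @i3  | RAW r1
3. xor.ALU @i4  | RAW r3
4. sll.ALU or.ALU @i5&i6  | 2-wide
5. ld.MEM @i7  | tail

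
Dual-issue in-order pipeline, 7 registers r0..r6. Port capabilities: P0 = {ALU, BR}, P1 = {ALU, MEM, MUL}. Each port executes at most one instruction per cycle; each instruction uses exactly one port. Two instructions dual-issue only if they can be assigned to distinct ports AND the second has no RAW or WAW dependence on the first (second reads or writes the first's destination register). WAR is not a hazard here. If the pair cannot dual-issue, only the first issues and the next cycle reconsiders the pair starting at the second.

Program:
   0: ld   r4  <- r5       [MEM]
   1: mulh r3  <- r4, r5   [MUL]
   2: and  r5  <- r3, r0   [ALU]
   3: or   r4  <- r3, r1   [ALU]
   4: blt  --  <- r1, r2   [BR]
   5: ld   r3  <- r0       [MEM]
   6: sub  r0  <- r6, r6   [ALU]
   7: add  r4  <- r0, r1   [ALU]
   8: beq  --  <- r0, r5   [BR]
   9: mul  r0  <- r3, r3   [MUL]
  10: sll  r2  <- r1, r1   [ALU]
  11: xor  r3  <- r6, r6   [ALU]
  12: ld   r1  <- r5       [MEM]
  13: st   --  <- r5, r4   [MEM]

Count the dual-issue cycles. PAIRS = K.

PAIRS = 5

t=0 i0:ld ; no-port MEM/MUL
t=1 i1:mulh ; RAW r3
t=2 i2/i3:and;or ; pair
t=3 i4/i5:blt;ld ; pair
t=4 i6:sub ; RAW r0
t=5 i7/i8:add;beq ; pair
t=6 i9/i10:mul;sll ; pair
t=7 i11/i12:xor;ld ; pair
t=8 i13:st ; tail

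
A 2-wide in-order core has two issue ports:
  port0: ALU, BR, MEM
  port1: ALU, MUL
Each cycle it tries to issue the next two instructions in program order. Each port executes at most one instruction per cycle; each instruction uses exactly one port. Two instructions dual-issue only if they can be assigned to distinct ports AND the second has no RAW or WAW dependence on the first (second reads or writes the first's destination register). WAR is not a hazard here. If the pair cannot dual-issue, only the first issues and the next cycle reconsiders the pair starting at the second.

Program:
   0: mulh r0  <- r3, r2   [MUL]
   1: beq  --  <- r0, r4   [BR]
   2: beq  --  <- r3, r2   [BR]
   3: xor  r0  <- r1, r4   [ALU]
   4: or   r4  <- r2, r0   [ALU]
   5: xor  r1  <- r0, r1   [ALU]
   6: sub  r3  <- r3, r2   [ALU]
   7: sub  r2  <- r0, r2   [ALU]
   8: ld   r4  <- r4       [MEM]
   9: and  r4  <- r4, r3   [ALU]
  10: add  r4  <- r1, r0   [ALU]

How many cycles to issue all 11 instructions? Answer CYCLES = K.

CYCLES = 8

#0 head=0: mulh.MUL i0 RAW r0
#1 head=1: beq.BR i1 no-port BR/BR
#2 head=2: beq.BR/xor.ALU i2/i3 dual
#3 head=4: or.ALU/xor.ALU i4/i5 dual
#4 head=6: sub.ALU/sub.ALU i6/i7 dual
#5 head=8: ld.MEM i8 RAW+WAW r4
#6 head=9: and.ALU i9 WAW r4
#7 head=10: add.ALU i10 tail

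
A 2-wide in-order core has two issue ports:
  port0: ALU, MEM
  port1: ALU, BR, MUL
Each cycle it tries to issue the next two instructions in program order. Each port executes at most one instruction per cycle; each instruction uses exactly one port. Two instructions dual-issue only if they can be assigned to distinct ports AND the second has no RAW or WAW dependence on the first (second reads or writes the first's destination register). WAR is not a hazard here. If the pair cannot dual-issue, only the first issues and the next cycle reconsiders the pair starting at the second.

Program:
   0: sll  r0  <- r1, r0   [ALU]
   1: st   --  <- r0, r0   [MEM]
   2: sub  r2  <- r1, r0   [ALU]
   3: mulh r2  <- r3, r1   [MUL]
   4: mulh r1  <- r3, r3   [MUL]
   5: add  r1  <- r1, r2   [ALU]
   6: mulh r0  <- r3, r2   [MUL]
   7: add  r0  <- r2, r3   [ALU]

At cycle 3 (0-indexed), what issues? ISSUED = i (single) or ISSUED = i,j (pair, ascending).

  cy0 -> i0 (sll.ALU) RAW r0
  cy1 -> i1,i2 (st.MEM/sub.ALU) pair
  cy2 -> i3 (mulh.MUL) no-port MUL/MUL
  cy3 -> i4 (mulh.MUL) RAW+WAW r1
  cy4 -> i5,i6 (add.ALU/mulh.MUL) pair
  cy5 -> i7 (add.ALU) tail

ISSUED = 4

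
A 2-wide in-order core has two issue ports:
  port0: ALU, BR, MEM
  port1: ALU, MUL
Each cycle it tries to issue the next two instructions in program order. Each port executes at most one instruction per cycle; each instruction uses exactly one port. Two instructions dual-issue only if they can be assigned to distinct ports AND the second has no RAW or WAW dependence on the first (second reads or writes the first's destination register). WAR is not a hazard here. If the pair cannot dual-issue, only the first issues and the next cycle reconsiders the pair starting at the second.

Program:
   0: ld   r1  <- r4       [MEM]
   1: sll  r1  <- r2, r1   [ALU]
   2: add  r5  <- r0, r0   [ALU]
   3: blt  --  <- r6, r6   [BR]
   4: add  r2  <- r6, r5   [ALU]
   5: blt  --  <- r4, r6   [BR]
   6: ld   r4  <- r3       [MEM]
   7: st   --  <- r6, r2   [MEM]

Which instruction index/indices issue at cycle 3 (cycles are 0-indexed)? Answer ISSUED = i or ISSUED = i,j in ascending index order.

#0 head=0: ld.MEM i0 RAW+WAW r1
#1 head=1: sll.ALU+add.ALU i1/i2 pair
#2 head=3: blt.BR+add.ALU i3/i4 pair
#3 head=5: blt.BR i5 no-port BR/MEM
#4 head=6: ld.MEM i6 no-port MEM/MEM
#5 head=7: st.MEM i7 tail

ISSUED = 5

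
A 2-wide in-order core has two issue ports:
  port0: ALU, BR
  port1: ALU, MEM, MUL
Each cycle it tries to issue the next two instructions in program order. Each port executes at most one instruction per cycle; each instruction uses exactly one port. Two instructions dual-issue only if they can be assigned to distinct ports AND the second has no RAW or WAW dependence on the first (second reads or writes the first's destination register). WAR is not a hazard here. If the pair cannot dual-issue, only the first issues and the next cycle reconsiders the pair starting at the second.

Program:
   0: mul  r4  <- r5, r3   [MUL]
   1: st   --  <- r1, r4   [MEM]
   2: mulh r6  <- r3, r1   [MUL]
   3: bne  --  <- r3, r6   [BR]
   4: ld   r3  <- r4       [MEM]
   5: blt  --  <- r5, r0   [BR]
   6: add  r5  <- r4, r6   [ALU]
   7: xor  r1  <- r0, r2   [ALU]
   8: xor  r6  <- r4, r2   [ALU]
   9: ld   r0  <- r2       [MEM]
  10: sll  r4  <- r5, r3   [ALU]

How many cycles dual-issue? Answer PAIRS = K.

0. mul.MUL @i0  | no-port MUL/MEM
1. st.MEM @i1  | no-port MEM/MUL
2. mulh.MUL @i2  | RAW r6
3. bne.BR;ld.MEM @i3,i4  | dual
4. blt.BR;add.ALU @i5,i6  | dual
5. xor.ALU;xor.ALU @i7,i8  | dual
6. ld.MEM;sll.ALU @i9,i10  | dual

PAIRS = 4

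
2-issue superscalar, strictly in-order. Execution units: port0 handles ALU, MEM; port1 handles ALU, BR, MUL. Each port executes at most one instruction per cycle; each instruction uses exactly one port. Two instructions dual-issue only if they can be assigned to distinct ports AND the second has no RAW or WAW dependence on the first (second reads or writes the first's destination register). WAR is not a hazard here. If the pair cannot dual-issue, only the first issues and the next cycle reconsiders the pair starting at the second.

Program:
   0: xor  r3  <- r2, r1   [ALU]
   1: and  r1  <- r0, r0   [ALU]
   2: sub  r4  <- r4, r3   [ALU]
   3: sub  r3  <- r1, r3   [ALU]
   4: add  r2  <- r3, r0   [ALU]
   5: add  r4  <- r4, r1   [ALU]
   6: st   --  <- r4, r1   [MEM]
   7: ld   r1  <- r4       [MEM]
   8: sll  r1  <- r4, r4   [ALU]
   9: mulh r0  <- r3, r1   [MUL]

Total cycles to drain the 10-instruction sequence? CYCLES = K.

[0] i0+i1  xor+and  -- dual
[1] i2+i3  sub+sub  -- dual
[2] i4+i5  add+add  -- dual
[3] i6  st  -- no-port MEM/MEM
[4] i7  ld  -- WAW r1
[5] i8  sll  -- RAW r1
[6] i9  mulh  -- tail

CYCLES = 7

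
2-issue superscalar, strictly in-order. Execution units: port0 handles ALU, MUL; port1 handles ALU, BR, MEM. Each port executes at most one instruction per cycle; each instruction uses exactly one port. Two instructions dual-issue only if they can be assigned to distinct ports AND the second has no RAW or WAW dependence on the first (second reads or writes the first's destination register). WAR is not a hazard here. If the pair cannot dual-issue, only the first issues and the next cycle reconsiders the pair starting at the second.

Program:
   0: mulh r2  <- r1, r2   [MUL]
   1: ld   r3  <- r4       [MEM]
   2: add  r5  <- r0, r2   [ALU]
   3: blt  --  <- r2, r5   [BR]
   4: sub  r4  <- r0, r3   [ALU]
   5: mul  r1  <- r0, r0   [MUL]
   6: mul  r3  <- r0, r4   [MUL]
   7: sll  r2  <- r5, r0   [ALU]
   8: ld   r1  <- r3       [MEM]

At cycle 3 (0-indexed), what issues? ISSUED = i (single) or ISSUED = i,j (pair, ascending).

ISSUED = 5

0. mulh.MUL ld.MEM @i0/i1  | 2-wide
1. add.ALU @i2  | RAW r5
2. blt.BR sub.ALU @i3/i4  | 2-wide
3. mul.MUL @i5  | no-port MUL/MUL
4. mul.MUL sll.ALU @i6/i7  | 2-wide
5. ld.MEM @i8  | tail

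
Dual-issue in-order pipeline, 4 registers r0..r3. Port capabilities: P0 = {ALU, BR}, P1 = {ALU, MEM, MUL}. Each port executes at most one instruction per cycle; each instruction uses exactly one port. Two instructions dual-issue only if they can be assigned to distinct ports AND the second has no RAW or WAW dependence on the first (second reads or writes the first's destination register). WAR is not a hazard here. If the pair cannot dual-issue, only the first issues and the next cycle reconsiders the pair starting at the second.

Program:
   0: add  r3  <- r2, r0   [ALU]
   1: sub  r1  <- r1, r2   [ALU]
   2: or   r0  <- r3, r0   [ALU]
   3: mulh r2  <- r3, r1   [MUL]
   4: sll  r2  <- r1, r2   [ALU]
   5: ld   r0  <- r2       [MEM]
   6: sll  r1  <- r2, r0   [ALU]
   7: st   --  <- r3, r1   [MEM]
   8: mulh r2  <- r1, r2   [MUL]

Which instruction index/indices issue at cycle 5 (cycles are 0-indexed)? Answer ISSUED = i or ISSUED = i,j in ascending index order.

ISSUED = 7

0. add+sub @i0+i1  | pair
1. or+mulh @i2+i3  | pair
2. sll @i4  | RAW r2
3. ld @i5  | RAW r0
4. sll @i6  | RAW r1
5. st @i7  | no-port MEM/MUL
6. mulh @i8  | tail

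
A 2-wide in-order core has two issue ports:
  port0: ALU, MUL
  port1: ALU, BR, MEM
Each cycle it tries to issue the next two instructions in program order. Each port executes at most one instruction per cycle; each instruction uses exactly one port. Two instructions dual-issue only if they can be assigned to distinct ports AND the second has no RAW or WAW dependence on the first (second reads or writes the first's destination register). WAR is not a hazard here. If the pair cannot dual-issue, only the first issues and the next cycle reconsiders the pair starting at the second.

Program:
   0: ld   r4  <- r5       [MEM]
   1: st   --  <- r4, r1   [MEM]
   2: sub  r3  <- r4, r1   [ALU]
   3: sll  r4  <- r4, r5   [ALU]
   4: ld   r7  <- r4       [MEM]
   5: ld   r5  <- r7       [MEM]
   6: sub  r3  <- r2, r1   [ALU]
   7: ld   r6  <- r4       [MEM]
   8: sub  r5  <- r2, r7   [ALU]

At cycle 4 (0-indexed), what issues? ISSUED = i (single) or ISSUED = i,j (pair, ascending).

t=0 i0:ld ; no-port MEM/MEM
t=1 i1&i2:st+sub ; dual
t=2 i3:sll ; RAW r4
t=3 i4:ld ; no-port MEM/MEM
t=4 i5&i6:ld+sub ; dual
t=5 i7&i8:ld+sub ; dual

ISSUED = 5,6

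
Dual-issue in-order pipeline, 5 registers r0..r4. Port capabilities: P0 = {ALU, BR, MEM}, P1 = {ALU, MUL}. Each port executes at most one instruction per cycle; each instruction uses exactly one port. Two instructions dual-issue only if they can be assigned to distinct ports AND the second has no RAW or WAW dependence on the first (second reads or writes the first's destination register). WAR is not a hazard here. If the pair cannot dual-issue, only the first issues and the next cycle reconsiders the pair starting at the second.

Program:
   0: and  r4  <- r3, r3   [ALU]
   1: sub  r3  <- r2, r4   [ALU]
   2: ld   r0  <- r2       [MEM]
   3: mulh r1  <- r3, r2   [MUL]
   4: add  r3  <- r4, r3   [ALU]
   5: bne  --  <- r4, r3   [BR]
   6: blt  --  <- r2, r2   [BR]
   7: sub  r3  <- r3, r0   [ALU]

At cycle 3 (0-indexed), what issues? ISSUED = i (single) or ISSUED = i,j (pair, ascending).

  cy0 -> i0 (and.ALU) RAW r4
  cy1 -> i1,i2 (sub.ALU+ld.MEM) dual
  cy2 -> i3,i4 (mulh.MUL+add.ALU) dual
  cy3 -> i5 (bne.BR) no-port BR/BR
  cy4 -> i6,i7 (blt.BR+sub.ALU) dual

ISSUED = 5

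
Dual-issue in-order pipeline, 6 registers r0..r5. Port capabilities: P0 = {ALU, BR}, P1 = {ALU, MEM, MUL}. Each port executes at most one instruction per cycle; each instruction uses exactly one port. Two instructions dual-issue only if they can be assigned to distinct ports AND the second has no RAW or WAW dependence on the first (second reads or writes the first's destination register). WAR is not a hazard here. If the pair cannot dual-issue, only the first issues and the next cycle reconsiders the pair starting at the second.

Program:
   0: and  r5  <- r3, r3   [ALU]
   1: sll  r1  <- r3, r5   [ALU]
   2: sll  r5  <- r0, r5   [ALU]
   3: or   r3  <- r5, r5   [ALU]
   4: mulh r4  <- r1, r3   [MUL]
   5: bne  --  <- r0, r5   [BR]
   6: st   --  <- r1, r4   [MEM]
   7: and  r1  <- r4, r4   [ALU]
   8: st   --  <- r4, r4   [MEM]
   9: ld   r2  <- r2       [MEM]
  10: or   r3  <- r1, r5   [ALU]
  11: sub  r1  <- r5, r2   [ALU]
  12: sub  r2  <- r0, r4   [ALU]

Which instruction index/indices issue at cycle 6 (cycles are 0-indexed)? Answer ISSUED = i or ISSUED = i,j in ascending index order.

ISSUED = 9,10

[0] i0  and.ALU  -- RAW r5
[1] i1+i2  sll.ALU;sll.ALU  -- 2-wide
[2] i3  or.ALU  -- RAW r3
[3] i4+i5  mulh.MUL;bne.BR  -- 2-wide
[4] i6+i7  st.MEM;and.ALU  -- 2-wide
[5] i8  st.MEM  -- no-port MEM/MEM
[6] i9+i10  ld.MEM;or.ALU  -- 2-wide
[7] i11+i12  sub.ALU;sub.ALU  -- 2-wide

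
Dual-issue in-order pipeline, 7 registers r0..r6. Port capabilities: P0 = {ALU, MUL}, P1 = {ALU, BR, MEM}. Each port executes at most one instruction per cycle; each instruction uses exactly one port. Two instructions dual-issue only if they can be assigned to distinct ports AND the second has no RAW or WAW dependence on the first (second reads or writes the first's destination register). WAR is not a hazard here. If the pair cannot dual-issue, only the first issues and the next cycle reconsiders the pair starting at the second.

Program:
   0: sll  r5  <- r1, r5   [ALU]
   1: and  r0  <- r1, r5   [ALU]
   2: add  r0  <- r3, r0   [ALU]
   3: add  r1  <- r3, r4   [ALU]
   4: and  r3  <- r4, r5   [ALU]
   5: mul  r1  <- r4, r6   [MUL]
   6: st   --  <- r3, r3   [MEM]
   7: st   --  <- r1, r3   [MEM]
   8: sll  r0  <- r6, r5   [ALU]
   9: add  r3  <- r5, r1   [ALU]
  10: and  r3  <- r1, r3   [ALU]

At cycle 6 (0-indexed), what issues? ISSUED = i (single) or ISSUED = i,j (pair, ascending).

  cy0 -> i0 (sll) RAW r5
  cy1 -> i1 (and) RAW+WAW r0
  cy2 -> i2+i3 (add/add) pair
  cy3 -> i4+i5 (and/mul) pair
  cy4 -> i6 (st) no-port MEM/MEM
  cy5 -> i7+i8 (st/sll) pair
  cy6 -> i9 (add) RAW+WAW r3
  cy7 -> i10 (and) tail

ISSUED = 9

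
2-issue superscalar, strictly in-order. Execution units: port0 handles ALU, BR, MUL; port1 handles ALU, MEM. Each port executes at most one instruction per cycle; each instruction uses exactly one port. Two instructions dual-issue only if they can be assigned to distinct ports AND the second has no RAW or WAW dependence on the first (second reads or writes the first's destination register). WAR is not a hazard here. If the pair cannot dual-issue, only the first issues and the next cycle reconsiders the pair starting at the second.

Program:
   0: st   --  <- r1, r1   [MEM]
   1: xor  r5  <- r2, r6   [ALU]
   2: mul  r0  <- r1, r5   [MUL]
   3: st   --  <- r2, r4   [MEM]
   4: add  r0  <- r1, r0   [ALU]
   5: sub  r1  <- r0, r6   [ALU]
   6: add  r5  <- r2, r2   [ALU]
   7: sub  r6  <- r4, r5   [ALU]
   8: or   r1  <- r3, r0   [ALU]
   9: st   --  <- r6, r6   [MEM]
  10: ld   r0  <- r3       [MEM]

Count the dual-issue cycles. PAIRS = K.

#0 head=0: st;xor i0/i1 pair
#1 head=2: mul;st i2/i3 pair
#2 head=4: add i4 RAW r0
#3 head=5: sub;add i5/i6 pair
#4 head=7: sub;or i7/i8 pair
#5 head=9: st i9 no-port MEM/MEM
#6 head=10: ld i10 tail

PAIRS = 4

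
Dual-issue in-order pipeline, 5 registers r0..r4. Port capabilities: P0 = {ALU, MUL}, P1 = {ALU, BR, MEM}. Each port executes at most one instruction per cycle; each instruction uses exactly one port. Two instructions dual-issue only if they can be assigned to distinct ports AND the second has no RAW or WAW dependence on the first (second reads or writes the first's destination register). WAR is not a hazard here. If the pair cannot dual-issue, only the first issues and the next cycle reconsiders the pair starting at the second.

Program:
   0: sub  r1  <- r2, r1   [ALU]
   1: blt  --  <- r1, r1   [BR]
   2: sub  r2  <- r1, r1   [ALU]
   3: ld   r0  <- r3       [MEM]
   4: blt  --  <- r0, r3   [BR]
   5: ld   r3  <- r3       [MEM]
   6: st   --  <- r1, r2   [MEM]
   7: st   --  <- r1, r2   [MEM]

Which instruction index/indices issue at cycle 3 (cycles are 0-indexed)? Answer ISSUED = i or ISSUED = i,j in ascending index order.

ISSUED = 4

0. sub.ALU @i0  | RAW r1
1. blt.BR+sub.ALU @i1/i2  | dual
2. ld.MEM @i3  | no-port MEM/BR
3. blt.BR @i4  | no-port BR/MEM
4. ld.MEM @i5  | no-port MEM/MEM
5. st.MEM @i6  | no-port MEM/MEM
6. st.MEM @i7  | tail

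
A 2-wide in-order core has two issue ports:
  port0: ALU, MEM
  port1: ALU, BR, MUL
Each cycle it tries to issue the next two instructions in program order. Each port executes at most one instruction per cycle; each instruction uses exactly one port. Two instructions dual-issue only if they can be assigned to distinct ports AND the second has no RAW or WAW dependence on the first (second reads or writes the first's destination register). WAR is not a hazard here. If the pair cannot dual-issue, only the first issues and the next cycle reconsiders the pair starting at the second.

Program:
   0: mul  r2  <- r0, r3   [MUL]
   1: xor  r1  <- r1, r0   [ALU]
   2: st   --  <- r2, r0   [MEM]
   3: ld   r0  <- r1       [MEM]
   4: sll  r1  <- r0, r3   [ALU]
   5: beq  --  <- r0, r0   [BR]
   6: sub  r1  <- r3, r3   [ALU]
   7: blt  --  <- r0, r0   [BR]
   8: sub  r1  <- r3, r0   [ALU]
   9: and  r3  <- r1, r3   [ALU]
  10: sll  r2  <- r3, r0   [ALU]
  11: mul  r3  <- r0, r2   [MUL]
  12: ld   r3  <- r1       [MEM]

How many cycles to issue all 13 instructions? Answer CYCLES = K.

CYCLES = 10

  cy0 -> i0+i1 (mul/xor) dual
  cy1 -> i2 (st) no-port MEM/MEM
  cy2 -> i3 (ld) RAW r0
  cy3 -> i4+i5 (sll/beq) dual
  cy4 -> i6+i7 (sub/blt) dual
  cy5 -> i8 (sub) RAW r1
  cy6 -> i9 (and) RAW r3
  cy7 -> i10 (sll) RAW r2
  cy8 -> i11 (mul) WAW r3
  cy9 -> i12 (ld) tail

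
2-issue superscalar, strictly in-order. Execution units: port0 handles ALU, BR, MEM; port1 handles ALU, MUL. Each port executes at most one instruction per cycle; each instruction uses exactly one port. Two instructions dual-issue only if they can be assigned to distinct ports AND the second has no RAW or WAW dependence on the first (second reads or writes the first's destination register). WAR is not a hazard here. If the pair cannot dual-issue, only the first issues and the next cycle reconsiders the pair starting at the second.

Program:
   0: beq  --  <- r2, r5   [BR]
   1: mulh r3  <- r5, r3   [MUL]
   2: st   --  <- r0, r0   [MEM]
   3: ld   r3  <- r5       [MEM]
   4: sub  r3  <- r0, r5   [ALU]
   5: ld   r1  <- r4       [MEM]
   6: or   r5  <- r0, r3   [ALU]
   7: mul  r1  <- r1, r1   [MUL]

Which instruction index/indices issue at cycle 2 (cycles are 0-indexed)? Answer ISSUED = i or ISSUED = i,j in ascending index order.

ISSUED = 3

t=0 i0+i1:beq.BR;mulh.MUL ; dual
t=1 i2:st.MEM ; no-port MEM/MEM
t=2 i3:ld.MEM ; WAW r3
t=3 i4+i5:sub.ALU;ld.MEM ; dual
t=4 i6+i7:or.ALU;mul.MUL ; dual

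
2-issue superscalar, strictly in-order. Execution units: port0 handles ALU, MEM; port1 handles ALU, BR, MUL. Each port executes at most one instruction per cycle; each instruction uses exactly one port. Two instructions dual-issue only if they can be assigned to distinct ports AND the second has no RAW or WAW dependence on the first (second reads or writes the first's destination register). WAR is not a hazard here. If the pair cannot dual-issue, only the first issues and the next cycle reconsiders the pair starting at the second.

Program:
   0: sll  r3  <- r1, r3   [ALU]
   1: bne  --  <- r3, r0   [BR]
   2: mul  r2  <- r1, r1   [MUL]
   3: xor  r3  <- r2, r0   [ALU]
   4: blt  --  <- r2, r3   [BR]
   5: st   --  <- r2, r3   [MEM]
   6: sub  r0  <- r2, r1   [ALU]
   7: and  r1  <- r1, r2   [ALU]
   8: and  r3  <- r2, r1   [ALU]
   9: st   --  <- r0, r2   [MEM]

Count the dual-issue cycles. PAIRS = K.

PAIRS = 3

0. sll @i0  | RAW r3
1. bne @i1  | no-port BR/MUL
2. mul @i2  | RAW r2
3. xor @i3  | RAW r3
4. blt/st @i4&i5  | 2-wide
5. sub/and @i6&i7  | 2-wide
6. and/st @i8&i9  | 2-wide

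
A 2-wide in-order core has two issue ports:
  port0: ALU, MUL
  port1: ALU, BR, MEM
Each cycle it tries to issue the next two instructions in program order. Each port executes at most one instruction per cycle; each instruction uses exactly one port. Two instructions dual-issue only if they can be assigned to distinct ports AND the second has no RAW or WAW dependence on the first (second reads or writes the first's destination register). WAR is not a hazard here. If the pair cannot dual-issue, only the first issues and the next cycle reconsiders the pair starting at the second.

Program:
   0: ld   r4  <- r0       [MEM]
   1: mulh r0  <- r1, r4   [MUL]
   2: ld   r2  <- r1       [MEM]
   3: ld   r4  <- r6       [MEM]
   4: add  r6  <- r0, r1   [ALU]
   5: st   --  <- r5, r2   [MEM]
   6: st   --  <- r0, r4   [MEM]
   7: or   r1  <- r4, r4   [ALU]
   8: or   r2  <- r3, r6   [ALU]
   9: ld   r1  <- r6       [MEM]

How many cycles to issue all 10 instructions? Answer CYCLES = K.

CYCLES = 6

#0 head=0: ld i0 RAW r4
#1 head=1: mulh+ld i1+i2 2-wide
#2 head=3: ld+add i3+i4 2-wide
#3 head=5: st i5 no-port MEM/MEM
#4 head=6: st+or i6+i7 2-wide
#5 head=8: or+ld i8+i9 2-wide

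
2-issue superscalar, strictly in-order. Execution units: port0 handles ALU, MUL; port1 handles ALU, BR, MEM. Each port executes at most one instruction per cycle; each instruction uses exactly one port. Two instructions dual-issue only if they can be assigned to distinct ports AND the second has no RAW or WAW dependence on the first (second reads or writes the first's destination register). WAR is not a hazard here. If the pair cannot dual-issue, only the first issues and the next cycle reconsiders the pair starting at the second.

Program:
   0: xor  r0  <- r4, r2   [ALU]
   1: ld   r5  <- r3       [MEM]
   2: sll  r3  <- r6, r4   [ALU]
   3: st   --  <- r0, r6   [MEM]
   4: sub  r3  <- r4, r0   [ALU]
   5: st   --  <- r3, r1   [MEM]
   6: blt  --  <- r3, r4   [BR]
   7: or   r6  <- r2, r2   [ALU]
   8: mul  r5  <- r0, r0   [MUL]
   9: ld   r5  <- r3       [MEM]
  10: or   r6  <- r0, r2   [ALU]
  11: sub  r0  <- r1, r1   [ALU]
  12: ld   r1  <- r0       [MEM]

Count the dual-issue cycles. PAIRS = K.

c0: i0/i1 xor;ld  dual
c1: i2/i3 sll;st  dual
c2: i4 sub  RAW r3
c3: i5 st  no-port MEM/BR
c4: i6/i7 blt;or  dual
c5: i8 mul  WAW r5
c6: i9/i10 ld;or  dual
c7: i11 sub  RAW r0
c8: i12 ld  tail

PAIRS = 4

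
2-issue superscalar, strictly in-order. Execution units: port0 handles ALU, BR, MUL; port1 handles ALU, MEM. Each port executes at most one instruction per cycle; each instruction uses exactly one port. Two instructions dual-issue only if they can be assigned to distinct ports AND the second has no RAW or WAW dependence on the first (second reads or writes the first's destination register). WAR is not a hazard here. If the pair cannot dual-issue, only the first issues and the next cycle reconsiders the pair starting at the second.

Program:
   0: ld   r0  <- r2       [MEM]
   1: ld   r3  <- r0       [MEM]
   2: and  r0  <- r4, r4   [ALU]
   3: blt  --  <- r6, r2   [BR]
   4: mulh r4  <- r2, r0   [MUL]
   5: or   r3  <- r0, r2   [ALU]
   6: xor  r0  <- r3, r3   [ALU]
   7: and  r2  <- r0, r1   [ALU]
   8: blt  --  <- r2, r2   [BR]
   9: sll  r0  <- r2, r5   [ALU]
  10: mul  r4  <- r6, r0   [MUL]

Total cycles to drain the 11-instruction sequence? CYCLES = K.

#0 head=0: ld.MEM i0 no-port MEM/MEM
#1 head=1: ld.MEM;and.ALU i1,i2 dual
#2 head=3: blt.BR i3 no-port BR/MUL
#3 head=4: mulh.MUL;or.ALU i4,i5 dual
#4 head=6: xor.ALU i6 RAW r0
#5 head=7: and.ALU i7 RAW r2
#6 head=8: blt.BR;sll.ALU i8,i9 dual
#7 head=10: mul.MUL i10 tail

CYCLES = 8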